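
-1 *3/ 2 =-3/ 2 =-1.50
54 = 54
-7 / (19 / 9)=-63 / 19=-3.32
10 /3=3.33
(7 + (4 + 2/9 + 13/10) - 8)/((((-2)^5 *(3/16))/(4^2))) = -1628/135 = -12.06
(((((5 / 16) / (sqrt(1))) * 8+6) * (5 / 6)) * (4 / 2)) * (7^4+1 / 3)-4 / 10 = 1530832 / 45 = 34018.49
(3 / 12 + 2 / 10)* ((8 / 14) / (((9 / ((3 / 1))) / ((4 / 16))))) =3 / 140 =0.02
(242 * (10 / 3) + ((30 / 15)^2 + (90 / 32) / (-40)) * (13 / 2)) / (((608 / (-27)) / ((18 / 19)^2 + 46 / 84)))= -42012392421 / 786644992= -53.41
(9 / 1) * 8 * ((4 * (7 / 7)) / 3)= 96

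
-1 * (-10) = 10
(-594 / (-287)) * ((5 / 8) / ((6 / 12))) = 1485 / 574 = 2.59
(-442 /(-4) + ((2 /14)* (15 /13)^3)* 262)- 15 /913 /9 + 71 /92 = 654027294857 /3875323452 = 168.77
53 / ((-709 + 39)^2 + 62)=53 / 448962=0.00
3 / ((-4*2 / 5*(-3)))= 5 / 8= 0.62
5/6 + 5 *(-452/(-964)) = 4595/1446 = 3.18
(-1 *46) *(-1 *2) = 92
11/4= 2.75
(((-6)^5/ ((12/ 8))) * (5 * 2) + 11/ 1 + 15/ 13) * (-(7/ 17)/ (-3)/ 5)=-4716334/ 3315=-1422.73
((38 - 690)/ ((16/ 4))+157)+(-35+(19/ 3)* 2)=-85/ 3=-28.33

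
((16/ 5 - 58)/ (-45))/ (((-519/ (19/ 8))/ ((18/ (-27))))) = 2603/ 700650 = 0.00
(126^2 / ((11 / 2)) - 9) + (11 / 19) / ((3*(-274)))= 494356433 / 171798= 2877.54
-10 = -10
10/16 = 5/8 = 0.62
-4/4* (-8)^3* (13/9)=6656/9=739.56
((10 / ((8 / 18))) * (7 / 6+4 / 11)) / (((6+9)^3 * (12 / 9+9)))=0.00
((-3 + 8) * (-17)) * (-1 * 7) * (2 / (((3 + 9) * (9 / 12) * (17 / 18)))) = 140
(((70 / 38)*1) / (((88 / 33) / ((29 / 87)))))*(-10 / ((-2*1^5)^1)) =175 / 152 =1.15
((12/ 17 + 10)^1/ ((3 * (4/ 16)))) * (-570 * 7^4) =-332106320/ 17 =-19535665.88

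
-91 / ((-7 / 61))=793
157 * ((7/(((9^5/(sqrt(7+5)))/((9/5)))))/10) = 1099 * sqrt(3)/164025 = 0.01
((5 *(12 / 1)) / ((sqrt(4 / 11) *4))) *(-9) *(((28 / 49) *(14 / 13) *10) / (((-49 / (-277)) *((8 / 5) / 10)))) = -9348750 *sqrt(11) / 637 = -48675.50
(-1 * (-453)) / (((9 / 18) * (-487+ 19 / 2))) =-1812 / 955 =-1.90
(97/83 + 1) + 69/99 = 7849/2739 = 2.87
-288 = -288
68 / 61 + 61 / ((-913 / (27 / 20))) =1141213 / 1113860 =1.02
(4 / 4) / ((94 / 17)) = 17 / 94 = 0.18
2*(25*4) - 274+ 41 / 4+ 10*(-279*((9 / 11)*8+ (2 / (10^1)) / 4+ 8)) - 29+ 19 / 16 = -40812.88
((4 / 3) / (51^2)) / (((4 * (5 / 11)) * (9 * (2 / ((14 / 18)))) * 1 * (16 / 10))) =77 / 10112688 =0.00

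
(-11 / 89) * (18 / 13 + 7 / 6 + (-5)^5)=2679061 / 6942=385.92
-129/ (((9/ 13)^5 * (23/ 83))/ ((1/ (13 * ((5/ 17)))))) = -1732881553/ 2263545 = -765.56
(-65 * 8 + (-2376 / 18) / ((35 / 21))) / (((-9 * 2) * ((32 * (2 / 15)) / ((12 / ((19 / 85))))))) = 63665 / 152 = 418.85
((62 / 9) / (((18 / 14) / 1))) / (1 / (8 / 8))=434 / 81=5.36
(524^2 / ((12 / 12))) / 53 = 274576 / 53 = 5180.68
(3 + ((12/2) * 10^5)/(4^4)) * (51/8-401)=-29634759/32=-926086.22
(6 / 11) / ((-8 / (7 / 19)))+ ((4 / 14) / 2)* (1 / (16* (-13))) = -7853 / 304304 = -0.03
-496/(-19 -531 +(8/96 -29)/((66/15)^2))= 0.90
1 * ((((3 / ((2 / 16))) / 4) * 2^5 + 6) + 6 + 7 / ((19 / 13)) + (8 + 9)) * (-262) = -1123980 / 19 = -59156.84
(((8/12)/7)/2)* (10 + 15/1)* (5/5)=25/21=1.19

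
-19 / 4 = -4.75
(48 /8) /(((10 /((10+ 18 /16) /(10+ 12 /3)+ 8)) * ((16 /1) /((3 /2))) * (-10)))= -1773 /35840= -0.05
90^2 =8100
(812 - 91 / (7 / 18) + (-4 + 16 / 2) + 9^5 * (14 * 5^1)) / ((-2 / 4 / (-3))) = 24804072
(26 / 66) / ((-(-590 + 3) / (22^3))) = 12584 / 1761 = 7.15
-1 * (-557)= 557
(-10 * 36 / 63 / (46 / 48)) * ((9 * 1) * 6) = -51840 / 161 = -321.99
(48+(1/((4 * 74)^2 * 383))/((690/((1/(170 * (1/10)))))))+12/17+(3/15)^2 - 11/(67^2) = 25331855394268381/519697821782400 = 48.74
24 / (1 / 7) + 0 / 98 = 168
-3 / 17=-0.18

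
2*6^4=2592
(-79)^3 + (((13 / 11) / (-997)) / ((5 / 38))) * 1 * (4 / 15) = -405536905451 / 822525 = -493039.00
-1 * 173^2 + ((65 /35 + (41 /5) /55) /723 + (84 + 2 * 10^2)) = -29645.00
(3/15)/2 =0.10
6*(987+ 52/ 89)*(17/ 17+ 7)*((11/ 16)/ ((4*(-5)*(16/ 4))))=-580107/ 1424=-407.38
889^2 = 790321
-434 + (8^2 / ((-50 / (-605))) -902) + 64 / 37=-103576 / 185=-559.87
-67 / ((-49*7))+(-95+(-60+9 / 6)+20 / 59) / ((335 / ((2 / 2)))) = -3550529 / 13558790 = -0.26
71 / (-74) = -71 / 74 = -0.96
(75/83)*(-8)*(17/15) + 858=70534/83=849.81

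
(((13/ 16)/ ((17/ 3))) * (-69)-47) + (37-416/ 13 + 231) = 48717/ 272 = 179.11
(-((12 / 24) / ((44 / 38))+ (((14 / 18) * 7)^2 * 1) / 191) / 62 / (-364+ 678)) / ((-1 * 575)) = 399593 / 7620092528400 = 0.00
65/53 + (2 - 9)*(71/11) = -25626/583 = -43.96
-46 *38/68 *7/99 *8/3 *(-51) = 24472/99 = 247.19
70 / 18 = 35 / 9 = 3.89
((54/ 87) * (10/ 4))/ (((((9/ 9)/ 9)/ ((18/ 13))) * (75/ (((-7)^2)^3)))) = 57177414/ 1885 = 30332.85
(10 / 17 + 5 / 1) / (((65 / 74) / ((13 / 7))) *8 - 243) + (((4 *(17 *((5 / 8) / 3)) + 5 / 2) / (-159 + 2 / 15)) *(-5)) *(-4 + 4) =-3515 / 150467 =-0.02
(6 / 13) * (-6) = -36 / 13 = -2.77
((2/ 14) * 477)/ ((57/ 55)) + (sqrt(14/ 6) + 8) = sqrt(21)/ 3 + 9809/ 133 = 75.28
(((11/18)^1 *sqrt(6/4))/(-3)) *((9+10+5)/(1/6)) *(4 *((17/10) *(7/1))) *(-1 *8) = 83776 *sqrt(6)/15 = 13680.56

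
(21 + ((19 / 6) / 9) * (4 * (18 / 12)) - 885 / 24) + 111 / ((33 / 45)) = 108979 / 792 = 137.60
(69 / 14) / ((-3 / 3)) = -69 / 14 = -4.93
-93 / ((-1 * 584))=93 / 584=0.16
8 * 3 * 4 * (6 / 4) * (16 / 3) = 768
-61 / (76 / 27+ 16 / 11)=-18117 / 1268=-14.29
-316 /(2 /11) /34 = -869 /17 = -51.12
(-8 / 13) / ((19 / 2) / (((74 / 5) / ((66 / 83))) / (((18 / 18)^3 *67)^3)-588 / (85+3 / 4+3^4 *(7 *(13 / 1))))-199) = 266579443024 / 138434744220851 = 0.00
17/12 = 1.42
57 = 57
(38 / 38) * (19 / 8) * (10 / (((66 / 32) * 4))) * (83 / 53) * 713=5622005 / 1749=3214.41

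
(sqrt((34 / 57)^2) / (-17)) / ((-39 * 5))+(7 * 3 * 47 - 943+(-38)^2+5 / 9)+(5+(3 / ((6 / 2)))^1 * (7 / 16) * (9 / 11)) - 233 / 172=41850519617 / 28039440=1492.56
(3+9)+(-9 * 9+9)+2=-58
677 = 677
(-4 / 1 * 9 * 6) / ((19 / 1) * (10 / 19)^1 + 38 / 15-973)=3240 / 14407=0.22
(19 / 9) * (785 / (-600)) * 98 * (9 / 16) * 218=-33192.09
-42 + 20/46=-41.57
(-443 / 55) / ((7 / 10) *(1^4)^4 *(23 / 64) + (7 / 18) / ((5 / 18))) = -56704 / 11627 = -4.88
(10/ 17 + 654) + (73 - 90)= 10839/ 17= 637.59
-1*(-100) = 100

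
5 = 5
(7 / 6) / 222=7 / 1332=0.01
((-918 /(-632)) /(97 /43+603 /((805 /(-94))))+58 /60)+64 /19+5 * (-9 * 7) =-310.69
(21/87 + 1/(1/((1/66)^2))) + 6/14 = 592619/884268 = 0.67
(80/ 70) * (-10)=-80/ 7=-11.43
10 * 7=70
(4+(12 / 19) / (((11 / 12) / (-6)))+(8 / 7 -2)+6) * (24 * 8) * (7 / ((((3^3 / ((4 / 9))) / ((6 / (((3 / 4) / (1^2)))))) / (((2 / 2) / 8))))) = 1875968 / 16929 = 110.81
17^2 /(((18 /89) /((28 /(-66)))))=-180047 /297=-606.22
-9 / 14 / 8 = -9 / 112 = -0.08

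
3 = 3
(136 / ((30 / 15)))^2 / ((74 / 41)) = 94792 / 37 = 2561.95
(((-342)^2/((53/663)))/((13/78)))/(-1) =-465282792/53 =-8778920.60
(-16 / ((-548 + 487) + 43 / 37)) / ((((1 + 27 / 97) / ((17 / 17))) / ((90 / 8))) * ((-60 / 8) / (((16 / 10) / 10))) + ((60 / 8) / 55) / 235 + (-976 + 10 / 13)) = -1929733520 / 7076621045259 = -0.00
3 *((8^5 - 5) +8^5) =196593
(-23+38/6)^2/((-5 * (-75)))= 20/27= 0.74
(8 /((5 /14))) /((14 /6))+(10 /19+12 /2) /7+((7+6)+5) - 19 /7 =17169 /665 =25.82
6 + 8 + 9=23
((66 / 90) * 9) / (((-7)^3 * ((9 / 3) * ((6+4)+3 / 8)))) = -88 / 142345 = -0.00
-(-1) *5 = 5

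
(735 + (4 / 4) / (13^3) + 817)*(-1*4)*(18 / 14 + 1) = -218223680 / 15379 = -14189.72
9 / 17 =0.53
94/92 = 47/46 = 1.02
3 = 3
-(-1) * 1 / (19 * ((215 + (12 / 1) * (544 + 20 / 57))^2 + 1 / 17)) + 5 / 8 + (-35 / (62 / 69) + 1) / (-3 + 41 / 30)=826626212518367 / 34643864510136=23.86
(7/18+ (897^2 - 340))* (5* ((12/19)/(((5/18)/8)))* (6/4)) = 109719276.63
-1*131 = -131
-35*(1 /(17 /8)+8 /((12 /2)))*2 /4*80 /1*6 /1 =-257600 /17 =-15152.94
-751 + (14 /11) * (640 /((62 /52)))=-23131 /341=-67.83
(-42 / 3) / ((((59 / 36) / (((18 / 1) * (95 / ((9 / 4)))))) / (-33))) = 12640320 / 59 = 214242.71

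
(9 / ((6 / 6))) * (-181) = -1629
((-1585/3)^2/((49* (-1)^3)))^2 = 6311274450625/194481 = 32451881.94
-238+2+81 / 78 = -6109 / 26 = -234.96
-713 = -713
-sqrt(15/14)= -sqrt(210)/14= -1.04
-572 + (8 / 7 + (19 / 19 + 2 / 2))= -568.86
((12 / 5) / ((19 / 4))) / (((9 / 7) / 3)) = 112 / 95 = 1.18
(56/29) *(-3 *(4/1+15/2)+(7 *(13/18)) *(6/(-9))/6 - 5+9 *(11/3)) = -32032/2349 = -13.64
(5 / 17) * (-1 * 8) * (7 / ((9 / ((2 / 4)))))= -140 / 153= -0.92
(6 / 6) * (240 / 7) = 240 / 7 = 34.29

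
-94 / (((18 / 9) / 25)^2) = -29375 / 2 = -14687.50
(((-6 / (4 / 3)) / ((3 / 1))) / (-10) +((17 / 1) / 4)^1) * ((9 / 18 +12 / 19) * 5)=473 / 19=24.89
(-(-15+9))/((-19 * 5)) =-6/95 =-0.06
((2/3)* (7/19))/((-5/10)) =-28/57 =-0.49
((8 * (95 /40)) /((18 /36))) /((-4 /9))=-171 /2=-85.50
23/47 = 0.49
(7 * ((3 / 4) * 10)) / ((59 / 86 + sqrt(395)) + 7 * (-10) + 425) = 138109335 / 932765501 - 388290 * sqrt(395) / 932765501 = 0.14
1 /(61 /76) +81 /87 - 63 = -107596 /1769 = -60.82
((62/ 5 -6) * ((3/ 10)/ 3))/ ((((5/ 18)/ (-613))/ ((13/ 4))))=-573768/ 125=-4590.14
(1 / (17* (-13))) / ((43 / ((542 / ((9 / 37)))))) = -20054 / 85527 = -0.23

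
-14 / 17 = -0.82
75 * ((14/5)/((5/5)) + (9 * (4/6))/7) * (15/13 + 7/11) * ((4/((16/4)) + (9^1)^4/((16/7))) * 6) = 8468213760/1001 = 8459754.01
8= 8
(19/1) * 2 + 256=294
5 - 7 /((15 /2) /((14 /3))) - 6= -241 /45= -5.36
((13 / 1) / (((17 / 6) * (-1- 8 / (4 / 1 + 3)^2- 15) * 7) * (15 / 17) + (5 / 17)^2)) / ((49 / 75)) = -56355 / 800863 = -0.07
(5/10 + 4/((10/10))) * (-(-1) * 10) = 45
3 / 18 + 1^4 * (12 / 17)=89 / 102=0.87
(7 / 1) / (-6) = -7 / 6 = -1.17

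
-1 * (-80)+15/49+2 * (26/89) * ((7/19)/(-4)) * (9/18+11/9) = 119635301/1491462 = 80.21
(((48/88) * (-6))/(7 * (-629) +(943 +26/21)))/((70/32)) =864/1997435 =0.00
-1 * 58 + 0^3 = -58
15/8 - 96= -753/8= -94.12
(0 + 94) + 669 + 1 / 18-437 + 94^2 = 164917 / 18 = 9162.06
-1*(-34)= 34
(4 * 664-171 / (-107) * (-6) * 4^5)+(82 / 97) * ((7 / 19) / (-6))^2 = -483086473229 / 67442742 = -7162.91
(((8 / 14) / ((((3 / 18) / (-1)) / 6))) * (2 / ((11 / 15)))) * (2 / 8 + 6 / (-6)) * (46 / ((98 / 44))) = 298080 / 343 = 869.04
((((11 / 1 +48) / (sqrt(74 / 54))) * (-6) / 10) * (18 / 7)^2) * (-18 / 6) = 516132 * sqrt(111) / 9065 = 599.87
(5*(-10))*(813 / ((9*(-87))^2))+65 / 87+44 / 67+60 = 839853277 / 13692321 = 61.34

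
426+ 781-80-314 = 813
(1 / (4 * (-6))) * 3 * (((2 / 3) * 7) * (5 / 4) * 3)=-35 / 16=-2.19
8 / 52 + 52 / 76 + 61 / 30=21277 / 7410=2.87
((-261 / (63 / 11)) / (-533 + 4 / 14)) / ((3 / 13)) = 377 / 1017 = 0.37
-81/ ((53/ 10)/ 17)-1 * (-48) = -11226/ 53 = -211.81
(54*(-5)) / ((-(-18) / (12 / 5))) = -36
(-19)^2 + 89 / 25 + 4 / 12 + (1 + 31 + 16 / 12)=29867 / 75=398.23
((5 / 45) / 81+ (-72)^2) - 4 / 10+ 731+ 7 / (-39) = 280254881 / 47385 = 5914.42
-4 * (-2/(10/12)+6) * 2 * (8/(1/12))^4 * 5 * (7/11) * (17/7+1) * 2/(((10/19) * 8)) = -697143656448/55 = -12675339208.15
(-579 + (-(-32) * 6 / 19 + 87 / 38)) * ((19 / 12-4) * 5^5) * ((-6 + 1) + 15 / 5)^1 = -650415625 / 76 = -8558100.33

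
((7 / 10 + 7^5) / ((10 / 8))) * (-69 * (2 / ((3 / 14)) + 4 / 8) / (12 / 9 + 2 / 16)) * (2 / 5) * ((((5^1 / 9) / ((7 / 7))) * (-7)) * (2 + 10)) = 14597151296 / 125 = 116777210.37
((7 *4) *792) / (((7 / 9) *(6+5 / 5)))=28512 / 7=4073.14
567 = 567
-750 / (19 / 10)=-7500 / 19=-394.74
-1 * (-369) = 369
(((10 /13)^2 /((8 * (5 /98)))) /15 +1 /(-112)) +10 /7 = 1.52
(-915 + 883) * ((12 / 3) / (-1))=128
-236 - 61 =-297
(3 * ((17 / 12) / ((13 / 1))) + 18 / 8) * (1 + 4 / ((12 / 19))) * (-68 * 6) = -100232 / 13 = -7710.15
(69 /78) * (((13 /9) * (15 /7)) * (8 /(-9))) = -460 /189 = -2.43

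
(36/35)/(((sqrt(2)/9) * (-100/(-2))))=81 * sqrt(2)/875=0.13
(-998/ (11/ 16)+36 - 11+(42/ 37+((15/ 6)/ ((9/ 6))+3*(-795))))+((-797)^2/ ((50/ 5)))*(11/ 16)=7787398159/ 195360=39861.78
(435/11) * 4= 1740/11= 158.18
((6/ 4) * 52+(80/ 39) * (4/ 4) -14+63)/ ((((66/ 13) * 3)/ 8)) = 20132/ 297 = 67.78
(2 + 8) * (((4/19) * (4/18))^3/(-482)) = -2560/1205050851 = -0.00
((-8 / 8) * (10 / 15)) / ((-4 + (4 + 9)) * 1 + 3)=-1 / 18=-0.06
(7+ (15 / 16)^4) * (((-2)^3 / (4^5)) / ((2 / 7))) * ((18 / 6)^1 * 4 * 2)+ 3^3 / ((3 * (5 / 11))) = 154133463 / 10485760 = 14.70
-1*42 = -42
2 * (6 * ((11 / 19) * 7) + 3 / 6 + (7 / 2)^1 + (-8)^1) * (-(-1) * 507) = 391404 / 19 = 20600.21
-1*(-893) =893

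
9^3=729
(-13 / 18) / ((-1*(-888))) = -13 / 15984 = -0.00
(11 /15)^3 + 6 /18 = 2456 /3375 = 0.73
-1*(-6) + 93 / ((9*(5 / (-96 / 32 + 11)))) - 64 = -622 / 15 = -41.47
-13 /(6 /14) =-30.33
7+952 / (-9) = -889 / 9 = -98.78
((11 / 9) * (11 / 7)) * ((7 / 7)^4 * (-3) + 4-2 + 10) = 121 / 7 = 17.29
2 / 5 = 0.40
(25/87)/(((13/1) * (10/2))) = 5/1131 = 0.00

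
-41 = -41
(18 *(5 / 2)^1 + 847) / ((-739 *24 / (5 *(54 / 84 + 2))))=-41255 / 62076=-0.66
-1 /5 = -0.20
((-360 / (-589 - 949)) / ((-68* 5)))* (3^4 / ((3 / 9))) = -2187 / 13073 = -0.17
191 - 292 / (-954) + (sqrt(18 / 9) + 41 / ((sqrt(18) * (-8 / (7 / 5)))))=91253 / 477 - 47 * sqrt(2) / 240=191.03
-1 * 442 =-442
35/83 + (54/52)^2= 84167/56108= 1.50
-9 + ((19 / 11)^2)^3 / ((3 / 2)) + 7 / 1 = 83462396 / 5314683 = 15.70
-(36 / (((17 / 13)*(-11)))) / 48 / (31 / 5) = 195 / 23188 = 0.01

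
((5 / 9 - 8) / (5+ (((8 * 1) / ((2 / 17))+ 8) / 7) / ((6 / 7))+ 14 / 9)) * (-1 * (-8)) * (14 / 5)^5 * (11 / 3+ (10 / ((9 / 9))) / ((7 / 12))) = -17996513024 / 1621875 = -11096.12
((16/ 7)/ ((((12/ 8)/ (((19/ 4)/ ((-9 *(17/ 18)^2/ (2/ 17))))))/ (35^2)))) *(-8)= 5107200/ 4913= 1039.53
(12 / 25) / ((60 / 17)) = 17 / 125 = 0.14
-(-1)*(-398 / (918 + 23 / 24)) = -9552 / 22055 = -0.43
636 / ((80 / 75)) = 2385 / 4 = 596.25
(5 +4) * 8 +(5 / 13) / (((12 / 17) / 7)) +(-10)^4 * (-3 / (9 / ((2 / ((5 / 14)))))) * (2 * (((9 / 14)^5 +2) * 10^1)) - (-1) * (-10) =-787590.02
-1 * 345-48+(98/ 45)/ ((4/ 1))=-35321/ 90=-392.46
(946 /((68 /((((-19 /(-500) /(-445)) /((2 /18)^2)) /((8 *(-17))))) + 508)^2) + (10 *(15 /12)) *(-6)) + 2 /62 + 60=-14.97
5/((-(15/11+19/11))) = -55/34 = -1.62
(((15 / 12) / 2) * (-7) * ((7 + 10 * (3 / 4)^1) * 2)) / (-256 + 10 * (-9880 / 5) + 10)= 145 / 22864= 0.01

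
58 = 58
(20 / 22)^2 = 100 / 121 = 0.83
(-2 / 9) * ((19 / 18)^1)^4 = -130321 / 472392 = -0.28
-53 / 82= -0.65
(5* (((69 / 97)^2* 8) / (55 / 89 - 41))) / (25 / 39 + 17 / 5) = -137711925 / 1110290227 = -0.12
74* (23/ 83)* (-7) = -11914/ 83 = -143.54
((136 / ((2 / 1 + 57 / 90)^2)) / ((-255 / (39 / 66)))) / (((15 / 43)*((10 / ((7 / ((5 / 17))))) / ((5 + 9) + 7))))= -11175528 / 1716275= -6.51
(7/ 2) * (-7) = -49/ 2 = -24.50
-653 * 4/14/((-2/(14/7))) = 1306/7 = 186.57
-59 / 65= -0.91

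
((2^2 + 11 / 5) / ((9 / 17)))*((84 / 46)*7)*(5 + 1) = 103292 / 115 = 898.19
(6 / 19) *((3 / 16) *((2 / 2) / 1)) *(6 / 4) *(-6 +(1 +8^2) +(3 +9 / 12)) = 6777 / 1216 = 5.57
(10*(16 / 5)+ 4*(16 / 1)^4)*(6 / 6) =262176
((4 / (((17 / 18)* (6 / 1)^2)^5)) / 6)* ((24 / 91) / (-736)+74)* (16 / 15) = 0.00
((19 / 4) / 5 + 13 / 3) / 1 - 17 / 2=-193 / 60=-3.22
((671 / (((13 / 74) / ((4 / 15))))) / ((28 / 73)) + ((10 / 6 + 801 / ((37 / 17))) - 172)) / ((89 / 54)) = 2593799532 / 1498315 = 1731.14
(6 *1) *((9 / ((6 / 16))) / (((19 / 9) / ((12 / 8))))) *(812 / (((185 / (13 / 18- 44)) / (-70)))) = 50337504 / 37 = 1360473.08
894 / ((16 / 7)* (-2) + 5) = 2086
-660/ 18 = -110/ 3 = -36.67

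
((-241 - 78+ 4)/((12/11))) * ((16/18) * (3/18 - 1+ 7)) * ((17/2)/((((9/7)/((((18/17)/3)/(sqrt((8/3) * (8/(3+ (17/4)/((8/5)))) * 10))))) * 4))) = -19943 * sqrt(2715)/6912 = -150.34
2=2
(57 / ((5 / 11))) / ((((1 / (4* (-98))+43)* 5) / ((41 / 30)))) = 1679524 / 2106875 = 0.80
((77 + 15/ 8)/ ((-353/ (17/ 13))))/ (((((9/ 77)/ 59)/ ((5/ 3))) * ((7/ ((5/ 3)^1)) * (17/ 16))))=-20475950/ 371709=-55.09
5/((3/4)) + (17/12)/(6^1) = 497/72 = 6.90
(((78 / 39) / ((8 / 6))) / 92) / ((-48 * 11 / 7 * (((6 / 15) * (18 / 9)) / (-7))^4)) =-10504375 / 8290304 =-1.27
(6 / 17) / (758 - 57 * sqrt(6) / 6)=114 * sqrt(6) / 19516765 + 9096 / 19516765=0.00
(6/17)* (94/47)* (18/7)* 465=100440/119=844.03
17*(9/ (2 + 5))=153/ 7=21.86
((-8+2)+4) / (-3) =2 / 3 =0.67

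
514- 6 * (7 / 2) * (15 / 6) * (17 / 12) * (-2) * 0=514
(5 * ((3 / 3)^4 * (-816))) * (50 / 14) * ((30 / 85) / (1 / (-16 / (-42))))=-1959.18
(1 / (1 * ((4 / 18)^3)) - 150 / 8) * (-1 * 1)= -579 / 8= -72.38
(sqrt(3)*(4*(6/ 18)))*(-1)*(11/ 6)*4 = -88*sqrt(3)/ 9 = -16.94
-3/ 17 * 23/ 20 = -69/ 340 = -0.20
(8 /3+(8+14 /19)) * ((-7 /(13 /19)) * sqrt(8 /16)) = -175 * sqrt(2) /3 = -82.50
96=96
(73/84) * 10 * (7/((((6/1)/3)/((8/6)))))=365/9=40.56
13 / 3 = 4.33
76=76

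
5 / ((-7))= -5 / 7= -0.71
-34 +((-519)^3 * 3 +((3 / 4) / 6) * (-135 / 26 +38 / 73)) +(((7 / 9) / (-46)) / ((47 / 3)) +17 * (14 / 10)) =-103258660634630557 / 246208560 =-419395087.79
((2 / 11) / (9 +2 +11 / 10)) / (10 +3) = 20 / 17303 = 0.00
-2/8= -1/4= -0.25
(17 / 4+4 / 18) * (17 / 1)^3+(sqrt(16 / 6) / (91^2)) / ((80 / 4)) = sqrt(6) / 248430+790993 / 36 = 21972.03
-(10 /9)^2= -100 /81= -1.23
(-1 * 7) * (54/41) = -378/41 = -9.22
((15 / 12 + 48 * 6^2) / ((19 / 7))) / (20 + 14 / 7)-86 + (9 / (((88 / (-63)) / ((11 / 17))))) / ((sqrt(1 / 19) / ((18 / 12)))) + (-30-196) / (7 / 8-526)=-397638997 / 7024072-1701 * sqrt(19) / 272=-83.87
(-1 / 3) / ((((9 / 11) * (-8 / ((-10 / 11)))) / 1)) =-5 / 108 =-0.05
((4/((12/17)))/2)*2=17/3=5.67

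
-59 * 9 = -531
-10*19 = -190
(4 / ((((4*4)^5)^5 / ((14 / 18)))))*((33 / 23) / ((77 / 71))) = 71 / 21866972853936957175818130292736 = 0.00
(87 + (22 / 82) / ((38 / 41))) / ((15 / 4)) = 6634 / 285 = 23.28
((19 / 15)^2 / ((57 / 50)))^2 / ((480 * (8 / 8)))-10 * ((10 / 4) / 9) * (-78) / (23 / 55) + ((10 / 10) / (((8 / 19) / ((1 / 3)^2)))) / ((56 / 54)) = 29203728269 / 56337120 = 518.37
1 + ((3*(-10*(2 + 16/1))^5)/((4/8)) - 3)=-1133740800002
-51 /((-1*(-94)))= -51 /94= -0.54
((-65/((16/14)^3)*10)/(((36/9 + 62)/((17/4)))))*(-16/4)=1895075/16896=112.16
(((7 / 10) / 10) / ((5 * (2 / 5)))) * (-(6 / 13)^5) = -6804 / 9282325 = -0.00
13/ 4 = 3.25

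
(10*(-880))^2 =77440000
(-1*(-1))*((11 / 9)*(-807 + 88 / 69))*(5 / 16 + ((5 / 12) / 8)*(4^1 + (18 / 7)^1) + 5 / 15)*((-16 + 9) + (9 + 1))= -50758235 / 17388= -2919.15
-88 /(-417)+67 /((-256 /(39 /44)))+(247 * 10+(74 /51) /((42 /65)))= 4145575601527 /1676860416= 2472.22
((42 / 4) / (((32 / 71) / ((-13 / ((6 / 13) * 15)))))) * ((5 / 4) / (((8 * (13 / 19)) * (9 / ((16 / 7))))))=-17537 / 6912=-2.54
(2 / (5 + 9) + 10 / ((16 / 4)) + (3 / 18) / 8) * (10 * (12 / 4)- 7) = 20585 / 336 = 61.26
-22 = -22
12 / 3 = 4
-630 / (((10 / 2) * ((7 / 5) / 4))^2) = -1440 / 7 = -205.71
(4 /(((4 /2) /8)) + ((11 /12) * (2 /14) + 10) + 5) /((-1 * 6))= -2615 /504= -5.19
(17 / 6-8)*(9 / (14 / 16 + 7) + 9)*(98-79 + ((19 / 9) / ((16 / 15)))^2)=-16602143 / 13824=-1200.97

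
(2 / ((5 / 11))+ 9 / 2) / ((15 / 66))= 979 / 25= 39.16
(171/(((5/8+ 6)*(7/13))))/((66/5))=14820/4081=3.63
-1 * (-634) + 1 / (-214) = 135675 / 214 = 634.00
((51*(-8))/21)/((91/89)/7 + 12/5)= -60520/7931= -7.63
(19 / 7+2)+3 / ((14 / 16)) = 57 / 7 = 8.14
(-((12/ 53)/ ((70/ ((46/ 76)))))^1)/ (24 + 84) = -0.00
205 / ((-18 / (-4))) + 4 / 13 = 5366 / 117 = 45.86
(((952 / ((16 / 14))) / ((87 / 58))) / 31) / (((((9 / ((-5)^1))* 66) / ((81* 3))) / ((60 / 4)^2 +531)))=-9446220 / 341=-27701.52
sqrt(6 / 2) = sqrt(3) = 1.73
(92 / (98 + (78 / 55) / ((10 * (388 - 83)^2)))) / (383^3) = 2353532500 / 140849327219909843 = 0.00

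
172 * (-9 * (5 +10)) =-23220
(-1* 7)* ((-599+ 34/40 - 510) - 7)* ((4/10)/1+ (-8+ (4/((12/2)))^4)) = -57784.04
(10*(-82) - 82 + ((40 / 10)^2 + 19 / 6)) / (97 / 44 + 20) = -116534 / 2931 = -39.76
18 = 18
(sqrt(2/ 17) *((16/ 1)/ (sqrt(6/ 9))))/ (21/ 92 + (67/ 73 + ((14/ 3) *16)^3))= 2901312 *sqrt(51)/ 1283231049851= 0.00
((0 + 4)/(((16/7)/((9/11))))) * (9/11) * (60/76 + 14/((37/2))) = 616329/340252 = 1.81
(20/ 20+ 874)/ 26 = 875/ 26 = 33.65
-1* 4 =-4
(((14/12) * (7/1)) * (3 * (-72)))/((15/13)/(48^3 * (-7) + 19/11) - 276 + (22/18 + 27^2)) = -351502085844/90510236975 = -3.88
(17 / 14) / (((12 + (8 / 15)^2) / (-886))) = -1694475 / 19348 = -87.58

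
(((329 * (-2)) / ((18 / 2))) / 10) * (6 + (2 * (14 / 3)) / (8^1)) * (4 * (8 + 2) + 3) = -608321 / 270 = -2253.04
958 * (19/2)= 9101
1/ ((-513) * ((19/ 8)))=-8/ 9747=-0.00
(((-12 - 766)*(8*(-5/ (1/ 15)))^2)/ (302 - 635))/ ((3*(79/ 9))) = 93360000/ 2923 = 31939.79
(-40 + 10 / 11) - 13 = -573 / 11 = -52.09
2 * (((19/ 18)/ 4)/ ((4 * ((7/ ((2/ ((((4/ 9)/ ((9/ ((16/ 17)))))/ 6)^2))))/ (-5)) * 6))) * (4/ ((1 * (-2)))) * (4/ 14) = 60044085/ 200704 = 299.17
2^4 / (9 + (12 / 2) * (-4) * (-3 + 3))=16 / 9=1.78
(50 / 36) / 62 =25 / 1116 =0.02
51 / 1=51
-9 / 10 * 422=-1899 / 5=-379.80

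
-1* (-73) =73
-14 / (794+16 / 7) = -49 / 2787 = -0.02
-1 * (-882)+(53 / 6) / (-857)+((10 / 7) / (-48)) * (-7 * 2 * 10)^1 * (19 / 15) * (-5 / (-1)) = 7006324 / 7713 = 908.38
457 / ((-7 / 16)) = -7312 / 7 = -1044.57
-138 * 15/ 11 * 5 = -10350/ 11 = -940.91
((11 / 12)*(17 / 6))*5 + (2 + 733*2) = 106631 / 72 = 1480.99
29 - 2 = 27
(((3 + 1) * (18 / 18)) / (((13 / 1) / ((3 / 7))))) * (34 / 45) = 136 / 1365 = 0.10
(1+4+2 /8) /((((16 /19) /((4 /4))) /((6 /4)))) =1197 /128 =9.35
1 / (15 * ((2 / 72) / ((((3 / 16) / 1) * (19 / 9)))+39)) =19 / 11135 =0.00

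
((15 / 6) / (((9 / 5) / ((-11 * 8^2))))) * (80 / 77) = -64000 / 63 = -1015.87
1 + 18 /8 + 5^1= 33 /4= 8.25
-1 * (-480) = 480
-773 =-773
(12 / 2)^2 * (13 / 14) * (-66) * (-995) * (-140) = -307335600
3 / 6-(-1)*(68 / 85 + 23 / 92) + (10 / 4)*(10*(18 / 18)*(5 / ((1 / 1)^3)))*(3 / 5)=1531 / 20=76.55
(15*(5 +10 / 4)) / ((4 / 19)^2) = 81225 / 32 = 2538.28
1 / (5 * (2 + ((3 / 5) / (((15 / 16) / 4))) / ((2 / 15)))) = 1 / 106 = 0.01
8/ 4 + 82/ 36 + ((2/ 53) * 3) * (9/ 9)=4189/ 954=4.39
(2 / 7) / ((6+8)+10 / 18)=18 / 917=0.02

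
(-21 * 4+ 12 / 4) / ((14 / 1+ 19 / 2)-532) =18 / 113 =0.16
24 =24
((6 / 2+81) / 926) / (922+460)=21 / 319933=0.00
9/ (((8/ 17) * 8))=153/ 64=2.39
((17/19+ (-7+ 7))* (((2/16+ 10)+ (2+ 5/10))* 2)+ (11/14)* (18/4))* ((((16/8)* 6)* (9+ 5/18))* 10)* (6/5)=4642600/133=34906.77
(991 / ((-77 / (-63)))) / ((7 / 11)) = 8919 / 7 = 1274.14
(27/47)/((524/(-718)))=-0.79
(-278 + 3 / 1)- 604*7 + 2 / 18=-40526 / 9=-4502.89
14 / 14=1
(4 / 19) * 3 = 12 / 19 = 0.63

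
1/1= 1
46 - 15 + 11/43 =1344/43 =31.26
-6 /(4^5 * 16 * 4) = -3 /32768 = -0.00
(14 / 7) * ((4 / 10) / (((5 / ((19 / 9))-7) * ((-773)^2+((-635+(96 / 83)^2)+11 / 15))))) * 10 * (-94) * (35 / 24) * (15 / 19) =849930375 / 2713931242396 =0.00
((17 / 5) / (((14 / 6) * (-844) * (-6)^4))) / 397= -17 / 5066228160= -0.00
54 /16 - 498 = -3957 /8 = -494.62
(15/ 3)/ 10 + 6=13/ 2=6.50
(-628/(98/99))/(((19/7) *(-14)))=15543/931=16.69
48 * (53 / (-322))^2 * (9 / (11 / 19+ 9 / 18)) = 11528136 / 1062761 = 10.85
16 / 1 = 16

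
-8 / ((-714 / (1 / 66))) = 2 / 11781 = 0.00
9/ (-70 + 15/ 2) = -0.14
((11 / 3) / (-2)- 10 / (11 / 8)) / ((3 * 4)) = -0.76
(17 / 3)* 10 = 170 / 3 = 56.67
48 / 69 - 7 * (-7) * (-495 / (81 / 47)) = -2913151 / 207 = -14073.19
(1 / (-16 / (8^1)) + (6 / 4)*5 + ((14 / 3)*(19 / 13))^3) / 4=19236329 / 237276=81.07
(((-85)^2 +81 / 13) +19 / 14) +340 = 1378211 / 182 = 7572.59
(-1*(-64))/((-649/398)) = -25472/649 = -39.25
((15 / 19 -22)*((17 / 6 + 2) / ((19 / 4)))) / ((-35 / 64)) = 1495936 / 37905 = 39.47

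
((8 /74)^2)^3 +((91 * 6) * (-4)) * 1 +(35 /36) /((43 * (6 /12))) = -4337055169801525 /1985872240566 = -2183.95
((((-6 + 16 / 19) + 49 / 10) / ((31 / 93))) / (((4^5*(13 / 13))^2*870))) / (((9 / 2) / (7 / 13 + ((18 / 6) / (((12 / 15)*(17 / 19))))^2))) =-53326357 / 15628784526950400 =-0.00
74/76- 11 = -381/38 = -10.03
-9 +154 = 145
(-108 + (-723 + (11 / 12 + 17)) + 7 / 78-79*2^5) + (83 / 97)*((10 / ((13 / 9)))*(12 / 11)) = -555039385 / 166452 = -3334.53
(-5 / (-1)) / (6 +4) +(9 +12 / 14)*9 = 1249 / 14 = 89.21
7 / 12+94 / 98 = 907 / 588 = 1.54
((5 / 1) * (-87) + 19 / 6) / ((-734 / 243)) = 209871 / 1468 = 142.96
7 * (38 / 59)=4.51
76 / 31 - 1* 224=-6868 / 31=-221.55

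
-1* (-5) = 5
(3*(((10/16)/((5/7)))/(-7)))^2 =9/64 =0.14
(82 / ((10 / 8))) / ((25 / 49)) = 16072 / 125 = 128.58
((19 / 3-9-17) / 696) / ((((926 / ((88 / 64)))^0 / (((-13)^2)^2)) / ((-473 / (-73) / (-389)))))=797051827 / 59292936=13.44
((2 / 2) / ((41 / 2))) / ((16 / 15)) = 15 / 328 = 0.05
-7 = -7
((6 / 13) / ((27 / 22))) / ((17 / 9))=44 / 221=0.20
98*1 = 98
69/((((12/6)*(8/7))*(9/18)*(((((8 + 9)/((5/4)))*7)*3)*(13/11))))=1265/7072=0.18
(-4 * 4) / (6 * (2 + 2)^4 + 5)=-16 / 1541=-0.01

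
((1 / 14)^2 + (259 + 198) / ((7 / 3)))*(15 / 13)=44295 / 196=225.99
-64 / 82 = -32 / 41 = -0.78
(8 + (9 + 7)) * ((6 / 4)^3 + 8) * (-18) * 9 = -44226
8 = 8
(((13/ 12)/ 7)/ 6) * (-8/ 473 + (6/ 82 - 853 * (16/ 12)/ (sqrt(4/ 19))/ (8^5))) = 14183/ 9774072 - 11089 * sqrt(19)/ 24772608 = -0.00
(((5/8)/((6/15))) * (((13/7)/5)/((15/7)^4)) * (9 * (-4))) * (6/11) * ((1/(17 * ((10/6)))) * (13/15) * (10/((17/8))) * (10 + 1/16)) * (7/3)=-65328809/35763750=-1.83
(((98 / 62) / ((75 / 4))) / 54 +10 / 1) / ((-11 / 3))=-2.73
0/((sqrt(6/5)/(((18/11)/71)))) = 0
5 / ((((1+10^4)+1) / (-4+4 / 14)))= -65 / 35007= -0.00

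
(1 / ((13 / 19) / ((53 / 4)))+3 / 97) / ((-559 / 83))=-8120305 / 2819596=-2.88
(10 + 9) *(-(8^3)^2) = -4980736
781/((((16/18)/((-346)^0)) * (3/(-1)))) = -2343/8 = -292.88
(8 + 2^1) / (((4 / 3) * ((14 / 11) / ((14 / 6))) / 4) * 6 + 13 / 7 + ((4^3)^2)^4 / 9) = 1386 / 4334714641344511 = 0.00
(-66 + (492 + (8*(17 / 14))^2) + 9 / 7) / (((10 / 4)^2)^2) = 408976 / 30625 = 13.35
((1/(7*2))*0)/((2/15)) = 0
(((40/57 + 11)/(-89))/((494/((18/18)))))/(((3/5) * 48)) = -3335/360872928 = -0.00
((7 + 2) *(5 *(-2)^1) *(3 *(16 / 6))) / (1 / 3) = -2160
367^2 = 134689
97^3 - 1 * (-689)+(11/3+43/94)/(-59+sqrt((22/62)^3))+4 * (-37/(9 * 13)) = 1041692531185362127/1140505137720 - 396583 * sqrt(341)/29243721480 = 913360.66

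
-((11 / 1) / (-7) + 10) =-59 / 7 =-8.43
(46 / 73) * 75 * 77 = 265650 / 73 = 3639.04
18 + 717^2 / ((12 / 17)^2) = 16508257 / 16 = 1031766.06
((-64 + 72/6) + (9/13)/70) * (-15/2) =141933/364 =389.93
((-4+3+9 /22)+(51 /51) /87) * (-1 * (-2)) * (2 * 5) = -11090 /957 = -11.59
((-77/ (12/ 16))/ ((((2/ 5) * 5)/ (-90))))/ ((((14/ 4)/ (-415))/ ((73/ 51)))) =-784105.88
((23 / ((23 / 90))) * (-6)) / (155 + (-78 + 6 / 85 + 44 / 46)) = -1055700 / 152543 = -6.92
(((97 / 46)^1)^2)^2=88529281 / 4477456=19.77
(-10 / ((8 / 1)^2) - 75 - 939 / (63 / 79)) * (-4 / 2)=841769 / 336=2505.26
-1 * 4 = -4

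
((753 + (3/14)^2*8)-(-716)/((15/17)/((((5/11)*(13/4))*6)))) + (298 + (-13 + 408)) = 8638.91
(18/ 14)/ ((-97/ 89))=-801/ 679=-1.18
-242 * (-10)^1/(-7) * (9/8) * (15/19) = -81675/266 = -307.05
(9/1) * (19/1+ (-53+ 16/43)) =-13014/43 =-302.65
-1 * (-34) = 34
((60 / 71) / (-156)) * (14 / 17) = -70 / 15691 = -0.00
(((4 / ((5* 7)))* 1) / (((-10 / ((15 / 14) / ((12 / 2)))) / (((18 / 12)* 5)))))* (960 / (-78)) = 0.19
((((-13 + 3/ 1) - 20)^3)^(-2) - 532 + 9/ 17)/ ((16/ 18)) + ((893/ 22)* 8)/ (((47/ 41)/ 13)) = 373784463000187/ 121176000000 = 3084.64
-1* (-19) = 19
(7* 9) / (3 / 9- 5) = -27 / 2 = -13.50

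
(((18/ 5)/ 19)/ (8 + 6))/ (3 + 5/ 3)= 27/ 9310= 0.00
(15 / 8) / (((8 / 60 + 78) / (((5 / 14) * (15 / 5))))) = 3375 / 131264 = 0.03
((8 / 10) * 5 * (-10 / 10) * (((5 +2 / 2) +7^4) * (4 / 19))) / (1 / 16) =-616192 / 19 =-32431.16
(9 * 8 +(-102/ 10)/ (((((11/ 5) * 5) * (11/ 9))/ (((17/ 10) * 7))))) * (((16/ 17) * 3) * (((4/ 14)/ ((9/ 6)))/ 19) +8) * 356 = 1230964483824/ 6839525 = 179978.07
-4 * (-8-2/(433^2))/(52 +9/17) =101994152/167427677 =0.61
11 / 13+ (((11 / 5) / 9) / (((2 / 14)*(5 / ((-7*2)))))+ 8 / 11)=-103529 / 32175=-3.22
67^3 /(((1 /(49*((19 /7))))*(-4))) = -40001479 /4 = -10000369.75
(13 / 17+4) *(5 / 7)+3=762 / 119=6.40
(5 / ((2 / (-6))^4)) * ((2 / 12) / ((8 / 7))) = 945 / 16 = 59.06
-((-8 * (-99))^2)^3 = -246803372284575744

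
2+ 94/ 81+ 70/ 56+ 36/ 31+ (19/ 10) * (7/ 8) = 1453223/ 200880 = 7.23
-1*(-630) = 630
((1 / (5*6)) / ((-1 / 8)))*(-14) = 56 / 15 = 3.73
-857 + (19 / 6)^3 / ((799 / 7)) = -856.72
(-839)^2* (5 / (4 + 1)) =703921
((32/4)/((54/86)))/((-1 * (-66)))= 0.19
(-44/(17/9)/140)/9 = -0.02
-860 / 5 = -172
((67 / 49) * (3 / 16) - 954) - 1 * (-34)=-721079 / 784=-919.74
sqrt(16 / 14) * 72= 144 * sqrt(14) / 7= 76.97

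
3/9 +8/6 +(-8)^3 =-1531/3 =-510.33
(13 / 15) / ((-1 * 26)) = -1 / 30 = -0.03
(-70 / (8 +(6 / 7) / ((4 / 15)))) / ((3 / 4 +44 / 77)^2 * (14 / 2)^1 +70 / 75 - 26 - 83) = 1646400 / 25279669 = 0.07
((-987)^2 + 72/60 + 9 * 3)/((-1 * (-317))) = 4870986/1585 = 3073.18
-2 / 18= -1 / 9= -0.11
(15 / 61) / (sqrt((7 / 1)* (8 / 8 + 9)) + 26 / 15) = -2925 / 459757 + 3375* sqrt(70) / 919514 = 0.02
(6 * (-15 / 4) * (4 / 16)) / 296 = -45 / 2368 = -0.02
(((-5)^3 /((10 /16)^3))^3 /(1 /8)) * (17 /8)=-2281701376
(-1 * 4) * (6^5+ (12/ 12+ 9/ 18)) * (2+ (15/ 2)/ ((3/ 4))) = -373320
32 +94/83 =2750/83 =33.13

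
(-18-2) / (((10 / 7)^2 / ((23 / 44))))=-1127 / 220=-5.12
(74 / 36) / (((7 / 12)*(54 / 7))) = 37 / 81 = 0.46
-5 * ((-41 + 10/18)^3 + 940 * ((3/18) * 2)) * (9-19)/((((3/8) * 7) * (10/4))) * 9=-7680019840/1701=-4515002.85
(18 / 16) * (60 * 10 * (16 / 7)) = 10800 / 7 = 1542.86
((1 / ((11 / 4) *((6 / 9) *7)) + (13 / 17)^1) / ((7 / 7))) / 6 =1103 / 7854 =0.14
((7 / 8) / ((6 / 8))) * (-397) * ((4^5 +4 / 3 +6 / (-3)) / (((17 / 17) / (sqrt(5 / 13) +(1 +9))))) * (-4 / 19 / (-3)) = -170630600 / 513-17063060 * sqrt(65) / 6669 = -353241.05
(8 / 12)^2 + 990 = 8914 / 9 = 990.44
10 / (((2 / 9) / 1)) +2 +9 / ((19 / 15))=1028 / 19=54.11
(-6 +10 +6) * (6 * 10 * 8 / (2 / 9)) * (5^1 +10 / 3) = 180000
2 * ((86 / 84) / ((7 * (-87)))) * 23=-989 / 12789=-0.08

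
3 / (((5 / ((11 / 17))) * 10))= 33 / 850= 0.04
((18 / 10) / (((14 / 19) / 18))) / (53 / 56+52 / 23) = 3496 / 255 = 13.71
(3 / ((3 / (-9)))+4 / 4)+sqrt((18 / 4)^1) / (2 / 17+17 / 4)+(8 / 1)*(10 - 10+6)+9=34*sqrt(2) / 99+49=49.49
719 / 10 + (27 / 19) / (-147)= 669299 / 9310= 71.89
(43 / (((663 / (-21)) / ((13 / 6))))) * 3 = -301 / 34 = -8.85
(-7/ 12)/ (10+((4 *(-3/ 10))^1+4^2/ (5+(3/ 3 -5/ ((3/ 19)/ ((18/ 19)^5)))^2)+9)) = -53661015676835/ 1640144934168268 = -0.03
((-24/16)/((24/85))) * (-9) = 765/16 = 47.81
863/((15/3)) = 863/5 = 172.60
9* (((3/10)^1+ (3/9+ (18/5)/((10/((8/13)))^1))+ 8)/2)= 51801/1300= 39.85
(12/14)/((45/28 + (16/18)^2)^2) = 0.15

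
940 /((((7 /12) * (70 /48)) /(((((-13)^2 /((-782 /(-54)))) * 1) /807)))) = 82353024 /5153771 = 15.98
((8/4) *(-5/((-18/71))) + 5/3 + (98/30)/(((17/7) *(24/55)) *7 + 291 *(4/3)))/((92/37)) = 297789949/18007344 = 16.54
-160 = -160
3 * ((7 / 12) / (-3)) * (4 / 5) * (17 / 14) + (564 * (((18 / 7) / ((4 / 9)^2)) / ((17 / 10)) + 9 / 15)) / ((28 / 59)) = 490451599 / 49980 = 9812.96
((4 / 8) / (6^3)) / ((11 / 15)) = 5 / 1584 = 0.00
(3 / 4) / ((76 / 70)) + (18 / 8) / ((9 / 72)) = 2841 / 152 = 18.69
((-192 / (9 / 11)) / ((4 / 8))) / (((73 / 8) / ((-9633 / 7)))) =36168704 / 511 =70780.24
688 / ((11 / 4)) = 2752 / 11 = 250.18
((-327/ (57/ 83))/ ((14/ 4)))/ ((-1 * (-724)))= -0.19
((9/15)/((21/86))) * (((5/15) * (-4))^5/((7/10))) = -176128/11907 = -14.79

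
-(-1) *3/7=3/7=0.43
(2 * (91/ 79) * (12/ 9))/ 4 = 182/ 237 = 0.77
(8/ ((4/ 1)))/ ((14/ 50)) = 50/ 7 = 7.14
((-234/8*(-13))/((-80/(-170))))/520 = 1.55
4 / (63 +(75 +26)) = 1 / 41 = 0.02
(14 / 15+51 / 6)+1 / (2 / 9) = 209 / 15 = 13.93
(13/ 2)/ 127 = 13/ 254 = 0.05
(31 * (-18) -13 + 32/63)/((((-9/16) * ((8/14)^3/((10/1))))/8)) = 35222180/81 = 434841.73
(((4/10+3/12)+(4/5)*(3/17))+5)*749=1474781/340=4337.59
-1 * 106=-106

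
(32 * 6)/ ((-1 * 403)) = -0.48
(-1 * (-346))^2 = 119716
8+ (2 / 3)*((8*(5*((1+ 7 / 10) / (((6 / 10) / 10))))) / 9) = 7448 / 81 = 91.95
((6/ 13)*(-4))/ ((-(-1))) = -24/ 13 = -1.85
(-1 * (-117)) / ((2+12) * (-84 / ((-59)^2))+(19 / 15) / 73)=-445968315 / 1221581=-365.07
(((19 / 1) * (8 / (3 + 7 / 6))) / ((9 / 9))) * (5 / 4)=228 / 5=45.60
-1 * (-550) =550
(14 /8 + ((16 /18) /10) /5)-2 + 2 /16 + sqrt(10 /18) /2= -193 /1800 + sqrt(5) /6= 0.27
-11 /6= -1.83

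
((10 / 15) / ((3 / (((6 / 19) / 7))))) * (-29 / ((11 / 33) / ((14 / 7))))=-232 / 133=-1.74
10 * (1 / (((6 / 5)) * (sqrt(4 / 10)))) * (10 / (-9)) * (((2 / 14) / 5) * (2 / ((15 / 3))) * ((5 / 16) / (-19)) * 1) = 0.00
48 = 48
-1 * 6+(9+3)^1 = 6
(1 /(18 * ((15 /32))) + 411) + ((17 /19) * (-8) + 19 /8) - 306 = 2058887 /20520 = 100.34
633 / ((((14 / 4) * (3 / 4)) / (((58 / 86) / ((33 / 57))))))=930088 / 3311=280.91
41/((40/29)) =1189/40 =29.72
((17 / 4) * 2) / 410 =17 / 820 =0.02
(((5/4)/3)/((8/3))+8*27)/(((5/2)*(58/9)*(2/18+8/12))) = 560277/32480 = 17.25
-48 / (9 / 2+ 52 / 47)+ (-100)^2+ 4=5267596 / 527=9995.44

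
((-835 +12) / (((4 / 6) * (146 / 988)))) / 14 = -609843 / 1022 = -596.72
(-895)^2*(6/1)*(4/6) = 3204100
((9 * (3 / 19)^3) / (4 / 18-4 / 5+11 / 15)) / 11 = 10935 / 528143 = 0.02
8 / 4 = 2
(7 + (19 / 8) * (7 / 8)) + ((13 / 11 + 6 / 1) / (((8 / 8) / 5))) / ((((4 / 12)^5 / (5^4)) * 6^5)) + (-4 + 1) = 498029 / 704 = 707.43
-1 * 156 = -156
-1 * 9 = -9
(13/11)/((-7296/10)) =-65/40128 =-0.00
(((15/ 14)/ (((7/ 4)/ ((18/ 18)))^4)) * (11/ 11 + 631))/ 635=242688/ 2134489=0.11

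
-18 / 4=-9 / 2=-4.50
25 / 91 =0.27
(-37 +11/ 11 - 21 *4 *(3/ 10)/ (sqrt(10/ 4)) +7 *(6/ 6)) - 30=-59 - 126 *sqrt(10)/ 25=-74.94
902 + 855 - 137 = 1620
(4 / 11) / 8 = 0.05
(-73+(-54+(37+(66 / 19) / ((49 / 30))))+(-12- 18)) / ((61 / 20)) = -2194800 / 56791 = -38.65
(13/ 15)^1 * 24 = 20.80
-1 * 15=-15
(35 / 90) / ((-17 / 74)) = -259 / 153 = -1.69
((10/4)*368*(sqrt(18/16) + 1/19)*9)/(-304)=-3105*sqrt(2)/152 -1035/722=-30.32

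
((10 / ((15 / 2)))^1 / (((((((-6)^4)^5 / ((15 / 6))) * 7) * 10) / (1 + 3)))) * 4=1 / 4798707952582656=0.00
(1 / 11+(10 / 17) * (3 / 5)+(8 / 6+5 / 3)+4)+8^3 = 519.44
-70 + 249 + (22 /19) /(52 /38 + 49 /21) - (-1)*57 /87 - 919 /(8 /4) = -279.53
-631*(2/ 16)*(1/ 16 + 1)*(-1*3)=32181/ 128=251.41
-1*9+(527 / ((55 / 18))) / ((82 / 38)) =159939 / 2255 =70.93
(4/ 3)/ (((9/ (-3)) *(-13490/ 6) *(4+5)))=4/ 182115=0.00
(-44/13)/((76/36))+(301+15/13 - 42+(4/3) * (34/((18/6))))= 608350/2223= 273.66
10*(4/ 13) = 3.08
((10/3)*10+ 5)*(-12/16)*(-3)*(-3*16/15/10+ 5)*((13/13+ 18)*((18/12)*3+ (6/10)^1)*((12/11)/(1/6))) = 70404633/275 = 256016.85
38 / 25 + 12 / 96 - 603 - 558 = -231871 / 200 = -1159.36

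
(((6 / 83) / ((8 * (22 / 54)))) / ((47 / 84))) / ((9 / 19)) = 3591 / 42911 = 0.08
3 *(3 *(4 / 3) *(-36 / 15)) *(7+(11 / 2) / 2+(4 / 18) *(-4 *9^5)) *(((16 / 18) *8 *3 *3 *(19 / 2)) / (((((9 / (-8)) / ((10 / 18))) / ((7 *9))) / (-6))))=171530827776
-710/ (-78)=355/ 39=9.10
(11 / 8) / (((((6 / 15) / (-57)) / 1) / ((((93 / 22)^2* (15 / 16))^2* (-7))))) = 33578184598875 / 87228416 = 384945.48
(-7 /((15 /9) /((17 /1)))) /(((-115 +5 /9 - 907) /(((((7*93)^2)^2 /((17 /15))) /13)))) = 101837332069767 /119509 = 852131070.21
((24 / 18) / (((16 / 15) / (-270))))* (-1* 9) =6075 / 2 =3037.50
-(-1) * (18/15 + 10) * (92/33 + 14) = 31024/165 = 188.02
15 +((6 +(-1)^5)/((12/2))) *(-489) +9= -767/2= -383.50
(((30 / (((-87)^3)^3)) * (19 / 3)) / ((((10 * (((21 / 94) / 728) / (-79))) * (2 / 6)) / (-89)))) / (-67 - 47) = 34367528 / 856632462729088581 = 0.00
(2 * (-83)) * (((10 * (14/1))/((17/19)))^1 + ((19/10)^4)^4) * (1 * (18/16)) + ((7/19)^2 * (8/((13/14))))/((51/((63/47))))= -812316163569949837153809741849/149988280000000000000000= -5415864.25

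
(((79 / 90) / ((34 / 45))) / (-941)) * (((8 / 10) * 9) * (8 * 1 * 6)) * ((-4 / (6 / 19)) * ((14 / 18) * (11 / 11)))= 336224 / 79985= 4.20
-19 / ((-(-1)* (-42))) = 0.45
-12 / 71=-0.17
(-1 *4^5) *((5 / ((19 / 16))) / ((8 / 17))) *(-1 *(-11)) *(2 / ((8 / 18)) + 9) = -25850880 / 19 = -1360572.63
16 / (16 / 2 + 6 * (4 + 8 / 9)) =0.43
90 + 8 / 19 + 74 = 3124 / 19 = 164.42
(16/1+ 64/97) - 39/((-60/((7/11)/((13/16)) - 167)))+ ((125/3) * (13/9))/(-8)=-113973317/1152360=-98.90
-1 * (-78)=78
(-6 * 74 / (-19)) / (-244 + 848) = 111 / 2869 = 0.04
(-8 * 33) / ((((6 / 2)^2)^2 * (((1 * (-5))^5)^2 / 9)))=-88 / 29296875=-0.00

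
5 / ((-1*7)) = -5 / 7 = -0.71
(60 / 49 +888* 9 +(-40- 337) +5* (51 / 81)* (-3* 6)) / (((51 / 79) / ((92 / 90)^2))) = 37152366164 / 3036285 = 12236.13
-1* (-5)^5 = 3125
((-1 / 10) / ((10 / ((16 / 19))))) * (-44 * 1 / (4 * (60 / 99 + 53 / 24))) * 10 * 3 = 69696 / 70585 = 0.99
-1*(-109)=109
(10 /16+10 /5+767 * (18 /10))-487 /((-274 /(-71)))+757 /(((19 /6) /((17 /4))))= 236665307 /104120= 2273.01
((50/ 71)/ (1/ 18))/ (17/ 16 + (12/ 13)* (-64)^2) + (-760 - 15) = -43285394125/ 55852363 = -775.00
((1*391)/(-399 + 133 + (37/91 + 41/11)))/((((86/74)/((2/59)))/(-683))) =9890841961/332509368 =29.75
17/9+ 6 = 71/9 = 7.89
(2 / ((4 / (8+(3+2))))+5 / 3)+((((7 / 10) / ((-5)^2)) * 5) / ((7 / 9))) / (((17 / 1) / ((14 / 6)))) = 10444 / 1275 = 8.19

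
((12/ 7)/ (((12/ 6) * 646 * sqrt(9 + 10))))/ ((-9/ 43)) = -43 * sqrt(19)/ 128877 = -0.00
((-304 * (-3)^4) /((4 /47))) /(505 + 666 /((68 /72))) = -4918644 /20573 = -239.08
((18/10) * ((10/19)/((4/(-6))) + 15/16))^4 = 43046721/8540717056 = 0.01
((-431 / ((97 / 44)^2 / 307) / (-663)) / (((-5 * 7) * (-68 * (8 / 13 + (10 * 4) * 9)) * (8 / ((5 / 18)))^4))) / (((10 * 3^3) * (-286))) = -36387175 / 40402226021626002014208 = -0.00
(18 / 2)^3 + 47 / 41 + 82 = 33298 / 41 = 812.15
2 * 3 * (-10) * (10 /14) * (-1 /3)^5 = 100 /567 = 0.18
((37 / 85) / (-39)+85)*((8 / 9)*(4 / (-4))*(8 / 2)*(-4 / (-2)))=-604.37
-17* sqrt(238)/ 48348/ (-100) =sqrt(238)/ 284400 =0.00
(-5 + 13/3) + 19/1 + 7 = 76/3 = 25.33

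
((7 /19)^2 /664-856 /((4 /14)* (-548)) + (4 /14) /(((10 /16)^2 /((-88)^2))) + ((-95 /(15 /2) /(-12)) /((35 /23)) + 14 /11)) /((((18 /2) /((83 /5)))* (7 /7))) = 3226829035449329 /308463309000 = 10460.98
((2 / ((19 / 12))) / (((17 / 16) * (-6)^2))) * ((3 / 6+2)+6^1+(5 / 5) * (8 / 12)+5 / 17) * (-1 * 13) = -200720 / 49419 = -4.06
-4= -4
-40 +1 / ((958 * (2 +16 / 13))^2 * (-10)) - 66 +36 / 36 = -1699882480969 / 16189356960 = -105.00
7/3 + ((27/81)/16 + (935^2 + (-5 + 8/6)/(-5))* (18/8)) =472082461/240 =1967010.25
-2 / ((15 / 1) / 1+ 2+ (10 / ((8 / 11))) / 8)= -64 / 599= -0.11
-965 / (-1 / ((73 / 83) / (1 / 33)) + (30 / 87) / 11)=67415865 / 217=310672.19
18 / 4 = 9 / 2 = 4.50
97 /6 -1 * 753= -4421 /6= -736.83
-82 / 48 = -41 / 24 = -1.71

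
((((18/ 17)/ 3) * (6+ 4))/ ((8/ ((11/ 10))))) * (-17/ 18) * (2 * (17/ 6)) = -187/ 72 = -2.60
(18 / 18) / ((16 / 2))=0.12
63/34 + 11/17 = 5/2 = 2.50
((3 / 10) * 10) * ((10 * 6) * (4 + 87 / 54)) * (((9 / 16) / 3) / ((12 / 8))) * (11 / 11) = 505 / 4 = 126.25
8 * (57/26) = 228/13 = 17.54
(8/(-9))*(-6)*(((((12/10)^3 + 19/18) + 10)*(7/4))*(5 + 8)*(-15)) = -5234866/225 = -23266.07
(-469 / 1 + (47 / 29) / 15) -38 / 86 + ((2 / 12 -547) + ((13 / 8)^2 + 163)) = -850.53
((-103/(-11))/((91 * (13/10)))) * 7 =1030/1859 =0.55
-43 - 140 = -183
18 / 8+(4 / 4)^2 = 13 / 4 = 3.25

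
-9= -9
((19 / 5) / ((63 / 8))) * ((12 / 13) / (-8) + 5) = 9652 / 4095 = 2.36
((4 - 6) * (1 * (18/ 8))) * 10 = -45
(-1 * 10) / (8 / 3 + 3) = -30 / 17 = -1.76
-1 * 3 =-3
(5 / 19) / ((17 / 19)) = 5 / 17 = 0.29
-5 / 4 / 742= -5 / 2968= -0.00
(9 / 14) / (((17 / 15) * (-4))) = -135 / 952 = -0.14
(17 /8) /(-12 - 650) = -17 /5296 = -0.00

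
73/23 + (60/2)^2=20773/23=903.17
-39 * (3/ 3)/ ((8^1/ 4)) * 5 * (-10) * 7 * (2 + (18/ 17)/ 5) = 256620/ 17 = 15095.29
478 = 478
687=687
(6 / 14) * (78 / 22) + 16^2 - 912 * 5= -331291 / 77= -4302.48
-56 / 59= -0.95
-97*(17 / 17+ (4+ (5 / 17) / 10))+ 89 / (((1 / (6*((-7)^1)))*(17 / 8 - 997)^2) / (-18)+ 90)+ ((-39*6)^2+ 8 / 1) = 1983070261091 / 36536638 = 54276.21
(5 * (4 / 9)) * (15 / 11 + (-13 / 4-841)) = -1873.08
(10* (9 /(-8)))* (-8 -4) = 135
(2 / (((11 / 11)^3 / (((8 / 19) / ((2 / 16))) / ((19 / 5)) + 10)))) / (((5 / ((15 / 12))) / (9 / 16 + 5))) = 174885 / 5776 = 30.28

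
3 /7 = 0.43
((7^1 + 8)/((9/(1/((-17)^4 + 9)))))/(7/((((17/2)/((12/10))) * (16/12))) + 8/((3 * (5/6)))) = 17/3357906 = 0.00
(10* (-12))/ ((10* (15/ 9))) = -36/ 5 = -7.20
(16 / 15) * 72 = 384 / 5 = 76.80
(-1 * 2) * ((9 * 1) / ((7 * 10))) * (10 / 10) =-9 / 35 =-0.26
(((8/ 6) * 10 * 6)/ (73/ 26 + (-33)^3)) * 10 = -20800/ 934289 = -0.02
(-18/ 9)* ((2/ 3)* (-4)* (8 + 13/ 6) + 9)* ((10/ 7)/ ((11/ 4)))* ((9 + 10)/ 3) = 247760/ 2079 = 119.17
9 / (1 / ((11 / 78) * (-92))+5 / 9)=40986 / 2179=18.81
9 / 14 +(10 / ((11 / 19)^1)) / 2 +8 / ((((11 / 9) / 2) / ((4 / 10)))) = 11177 / 770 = 14.52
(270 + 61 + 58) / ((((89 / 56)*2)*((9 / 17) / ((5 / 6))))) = 462910 / 2403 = 192.64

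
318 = 318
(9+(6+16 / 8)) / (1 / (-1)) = -17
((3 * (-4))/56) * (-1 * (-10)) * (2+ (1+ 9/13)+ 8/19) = -8.81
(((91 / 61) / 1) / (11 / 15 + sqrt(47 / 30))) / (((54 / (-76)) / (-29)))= -11031020 / 254187 + 501410*sqrt(1410) / 254187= 30.67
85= 85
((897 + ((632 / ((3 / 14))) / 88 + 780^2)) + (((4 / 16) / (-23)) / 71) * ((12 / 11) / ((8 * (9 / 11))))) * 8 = 262689697037 / 53889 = 4874644.12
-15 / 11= -1.36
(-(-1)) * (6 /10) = 0.60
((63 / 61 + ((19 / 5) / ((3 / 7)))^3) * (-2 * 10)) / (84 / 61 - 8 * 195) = 143723482 / 16044075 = 8.96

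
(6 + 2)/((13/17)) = 136/13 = 10.46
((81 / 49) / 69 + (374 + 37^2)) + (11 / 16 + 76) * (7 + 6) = 49406985 / 18032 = 2739.96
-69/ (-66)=23/ 22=1.05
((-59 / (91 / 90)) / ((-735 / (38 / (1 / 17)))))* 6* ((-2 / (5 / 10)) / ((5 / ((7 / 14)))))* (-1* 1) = 2744208 / 22295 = 123.09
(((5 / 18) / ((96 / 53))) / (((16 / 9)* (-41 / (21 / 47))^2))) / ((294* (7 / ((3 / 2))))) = 795 / 106468569088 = 0.00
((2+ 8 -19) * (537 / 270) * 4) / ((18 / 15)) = -179 / 3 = -59.67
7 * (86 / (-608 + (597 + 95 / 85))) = -731 / 12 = -60.92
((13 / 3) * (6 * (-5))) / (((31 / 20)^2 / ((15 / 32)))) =-25.36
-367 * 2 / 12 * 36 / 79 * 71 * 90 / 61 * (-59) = 830176020 / 4819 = 172271.43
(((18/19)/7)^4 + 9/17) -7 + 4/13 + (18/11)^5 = 62034134618891082/11136847257927391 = 5.57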